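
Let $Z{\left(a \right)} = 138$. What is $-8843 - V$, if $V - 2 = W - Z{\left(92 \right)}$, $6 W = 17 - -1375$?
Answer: $-8939$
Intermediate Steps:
$W = 232$ ($W = \frac{17 - -1375}{6} = \frac{17 + 1375}{6} = \frac{1}{6} \cdot 1392 = 232$)
$V = 96$ ($V = 2 + \left(232 - 138\right) = 2 + 94 = 96$)
$-8843 - V = -8843 - 96 = -8939$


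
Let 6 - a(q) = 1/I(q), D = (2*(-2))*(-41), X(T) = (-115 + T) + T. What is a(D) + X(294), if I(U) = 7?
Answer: 3352/7 ≈ 478.86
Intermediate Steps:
X(T) = -115 + 2*T
D = 164 (D = -4*(-41) = 164)
a(q) = 41/7 (a(q) = 6 - 1/7 = 6 - 1*⅐ = 6 - ⅐ = 41/7)
a(D) + X(294) = 41/7 + (-115 + 2*294) = 41/7 + (-115 + 588) = 41/7 + 473 = 3352/7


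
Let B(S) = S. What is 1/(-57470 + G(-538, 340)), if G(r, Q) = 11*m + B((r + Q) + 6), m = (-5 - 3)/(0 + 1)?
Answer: -1/57750 ≈ -1.7316e-5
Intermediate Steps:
m = -8 (m = -8/1 = -8*1 = -8)
G(r, Q) = -82 + Q + r (G(r, Q) = 11*(-8) + ((r + Q) + 6) = -88 + ((Q + r) + 6) = -88 + (6 + Q + r) = -82 + Q + r)
1/(-57470 + G(-538, 340)) = 1/(-57470 + (-82 + 340 - 538)) = 1/(-57470 - 280) = 1/(-57750) = -1/57750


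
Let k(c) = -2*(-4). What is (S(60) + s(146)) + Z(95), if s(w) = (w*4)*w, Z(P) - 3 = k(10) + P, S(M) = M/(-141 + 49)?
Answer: 1963495/23 ≈ 85369.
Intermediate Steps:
S(M) = -M/92 (S(M) = M/(-92) = -M/92)
k(c) = 8
Z(P) = 11 + P (Z(P) = 3 + (8 + P) = 11 + P)
s(w) = 4*w**2 (s(w) = (4*w)*w = 4*w**2)
(S(60) + s(146)) + Z(95) = (-1/92*60 + 4*146**2) + (11 + 95) = (-15/23 + 4*21316) + 106 = (-15/23 + 85264) + 106 = 1961057/23 + 106 = 1963495/23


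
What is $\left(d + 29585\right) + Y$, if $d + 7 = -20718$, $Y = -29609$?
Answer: $-20749$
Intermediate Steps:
$d = -20725$ ($d = -7 - 20718 = -20725$)
$\left(d + 29585\right) + Y = \left(-20725 + 29585\right) - 29609 = 8860 - 29609 = -20749$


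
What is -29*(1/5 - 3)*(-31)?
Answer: -12586/5 ≈ -2517.2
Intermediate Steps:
-29*(1/5 - 3)*(-31) = -29*(⅕ - 3)*(-31) = -29*(-14/5)*(-31) = (406/5)*(-31) = -12586/5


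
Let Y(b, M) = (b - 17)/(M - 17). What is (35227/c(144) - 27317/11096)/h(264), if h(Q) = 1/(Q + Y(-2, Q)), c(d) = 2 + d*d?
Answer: -4127097119/20489144 ≈ -201.43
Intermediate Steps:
Y(b, M) = (-17 + b)/(-17 + M)
c(d) = 2 + d²
h(Q) = 1/(Q - 19/(-17 + Q)) (h(Q) = 1/(Q + (-17 - 2)/(-17 + Q)) = 1/(Q - 19/(-17 + Q)))
(35227/c(144) - 27317/11096)/h(264) = (35227/(2 + 144²) - 27317/11096)/(((-17 + 264)/(-19 + 264*(-17 + 264)))) = (35227/(2 + 20736) - 27317*1/11096)/((247/(-19 + 264*247))) = (35227/20738 - 27317/11096)/((247/(-19 + 65208))) = (35227*(1/20738) - 27317/11096)/((247/65189)) = (35227/20738 - 27317/11096)/(((1/65189)*247)) = -87810577/(115054424*13/3431) = -87810577/115054424*3431/13 = -4127097119/20489144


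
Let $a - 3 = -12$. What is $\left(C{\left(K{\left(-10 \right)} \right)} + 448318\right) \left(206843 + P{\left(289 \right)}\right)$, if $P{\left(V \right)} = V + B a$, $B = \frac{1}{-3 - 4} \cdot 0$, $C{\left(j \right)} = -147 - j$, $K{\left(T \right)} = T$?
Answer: $92832626892$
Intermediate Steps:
$a = -9$ ($a = 3 - 12 = -9$)
$B = 0$ ($B = \frac{1}{-7} \cdot 0 = \left(- \frac{1}{7}\right) 0 = 0$)
$P{\left(V \right)} = V$ ($P{\left(V \right)} = V + 0 \left(-9\right) = V + 0 = V$)
$\left(C{\left(K{\left(-10 \right)} \right)} + 448318\right) \left(206843 + P{\left(289 \right)}\right) = \left(\left(-147 - -10\right) + 448318\right) \left(206843 + 289\right) = \left(\left(-147 + 10\right) + 448318\right) 207132 = \left(-137 + 448318\right) 207132 = 448181 \cdot 207132 = 92832626892$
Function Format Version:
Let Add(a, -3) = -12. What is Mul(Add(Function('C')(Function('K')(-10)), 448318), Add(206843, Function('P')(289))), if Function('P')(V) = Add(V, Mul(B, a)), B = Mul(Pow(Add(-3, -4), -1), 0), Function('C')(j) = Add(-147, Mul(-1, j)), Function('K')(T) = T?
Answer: 92832626892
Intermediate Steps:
a = -9 (a = Add(3, -12) = -9)
B = 0 (B = Mul(Pow(-7, -1), 0) = Mul(Rational(-1, 7), 0) = 0)
Function('P')(V) = V (Function('P')(V) = Add(V, Mul(0, -9)) = Add(V, 0) = V)
Mul(Add(Function('C')(Function('K')(-10)), 448318), Add(206843, Function('P')(289))) = Mul(Add(Add(-147, Mul(-1, -10)), 448318), Add(206843, 289)) = Mul(Add(Add(-147, 10), 448318), 207132) = Mul(Add(-137, 448318), 207132) = Mul(448181, 207132) = 92832626892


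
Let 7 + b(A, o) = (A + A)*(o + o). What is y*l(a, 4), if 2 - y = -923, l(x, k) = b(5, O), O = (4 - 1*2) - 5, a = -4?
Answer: -61975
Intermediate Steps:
O = -3 (O = (4 - 2) - 5 = 2 - 5 = -3)
b(A, o) = -7 + 4*A*o (b(A, o) = -7 + (A + A)*(o + o) = -7 + (2*A)*(2*o) = -7 + 4*A*o)
l(x, k) = -67 (l(x, k) = -7 + 4*5*(-3) = -7 - 60 = -67)
y = 925 (y = 2 - 1*(-923) = 2 + 923 = 925)
y*l(a, 4) = 925*(-67) = -61975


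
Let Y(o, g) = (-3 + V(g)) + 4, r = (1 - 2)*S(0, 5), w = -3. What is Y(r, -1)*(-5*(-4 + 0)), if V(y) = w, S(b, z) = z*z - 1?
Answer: -40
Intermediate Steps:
S(b, z) = -1 + z**2 (S(b, z) = z**2 - 1 = -1 + z**2)
V(y) = -3
r = -24 (r = (1 - 2)*(-1 + 5**2) = -(-1 + 25) = -1*24 = -24)
Y(o, g) = -2 (Y(o, g) = (-3 - 3) + 4 = -6 + 4 = -2)
Y(r, -1)*(-5*(-4 + 0)) = -(-10)*(-4 + 0) = -(-10)*(-4) = -2*20 = -40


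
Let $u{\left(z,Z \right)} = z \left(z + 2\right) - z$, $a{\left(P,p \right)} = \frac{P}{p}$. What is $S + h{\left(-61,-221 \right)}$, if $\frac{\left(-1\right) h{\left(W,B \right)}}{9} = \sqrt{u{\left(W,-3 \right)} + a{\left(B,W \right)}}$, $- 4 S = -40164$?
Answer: $10041 - \frac{9 \sqrt{13632341}}{61} \approx 9496.3$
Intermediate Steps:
$S = 10041$ ($S = \left(- \frac{1}{4}\right) \left(-40164\right) = 10041$)
$u{\left(z,Z \right)} = - z + z \left(2 + z\right)$ ($u{\left(z,Z \right)} = z \left(2 + z\right) - z = - z + z \left(2 + z\right)$)
$h{\left(W,B \right)} = - 9 \sqrt{\frac{B}{W} + W \left(1 + W\right)}$ ($h{\left(W,B \right)} = - 9 \sqrt{W \left(1 + W\right) + \frac{B}{W}} = - 9 \sqrt{\frac{B}{W} + W \left(1 + W\right)}$)
$S + h{\left(-61,-221 \right)} = 10041 - 9 \sqrt{-61 + \left(-61\right)^{2} - \frac{221}{-61}} = 10041 - 9 \sqrt{-61 + 3721 - - \frac{221}{61}} = 10041 - 9 \sqrt{-61 + 3721 + \frac{221}{61}} = 10041 - 9 \sqrt{\frac{223481}{61}} = 10041 - 9 \frac{\sqrt{13632341}}{61} = 10041 - \frac{9 \sqrt{13632341}}{61}$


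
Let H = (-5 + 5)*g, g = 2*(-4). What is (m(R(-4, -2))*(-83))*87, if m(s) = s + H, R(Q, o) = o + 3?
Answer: -7221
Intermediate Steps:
R(Q, o) = 3 + o
g = -8
H = 0 (H = (-5 + 5)*(-8) = 0*(-8) = 0)
m(s) = s (m(s) = s + 0 = s)
(m(R(-4, -2))*(-83))*87 = ((3 - 2)*(-83))*87 = (1*(-83))*87 = -83*87 = -7221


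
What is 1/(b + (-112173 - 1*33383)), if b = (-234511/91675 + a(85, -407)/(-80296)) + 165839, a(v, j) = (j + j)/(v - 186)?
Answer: 371737357900/7538997863063547 ≈ 4.9309e-5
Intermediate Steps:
a(v, j) = 2*j/(-186 + v) (a(v, j) = (2*j)/(-186 + v) = 2*j/(-186 + v))
b = 61647600729555947/371737357900 (b = (-234511/91675 + (2*(-407)/(-186 + 85))/(-80296)) + 165839 = (-234511*1/91675 + (2*(-407)/(-101))*(-1/80296)) + 165839 = (-234511/91675 + (2*(-407)*(-1/101))*(-1/80296)) + 165839 = (-234511/91675 + (814/101)*(-1/80296)) + 165839 = (-234511/91675 - 407/4054948) + 165839 = -950967222153/371737357900 + 165839 = 61647600729555947/371737357900 ≈ 1.6584e+5)
1/(b + (-112173 - 1*33383)) = 1/(61647600729555947/371737357900 + (-112173 - 1*33383)) = 1/(61647600729555947/371737357900 + (-112173 - 33383)) = 1/(61647600729555947/371737357900 - 145556) = 1/(7538997863063547/371737357900) = 371737357900/7538997863063547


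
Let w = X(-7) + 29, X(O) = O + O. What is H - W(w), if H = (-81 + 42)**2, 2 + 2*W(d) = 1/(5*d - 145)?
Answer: 213081/140 ≈ 1522.0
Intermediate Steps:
X(O) = 2*O
w = 15 (w = 2*(-7) + 29 = -14 + 29 = 15)
W(d) = -1 + 1/(2*(-145 + 5*d)) (W(d) = -1 + 1/(2*(5*d - 145)) = -1 + 1/(2*(-145 + 5*d)))
H = 1521 (H = (-39)**2 = 1521)
H - W(w) = 1521 - (291/10 - 1*15)/(-29 + 15) = 1521 - (291/10 - 15)/(-14) = 1521 - (-1)*141/(14*10) = 1521 - 1*(-141/140) = 1521 + 141/140 = 213081/140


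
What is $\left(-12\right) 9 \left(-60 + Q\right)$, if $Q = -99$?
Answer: $17172$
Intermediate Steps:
$\left(-12\right) 9 \left(-60 + Q\right) = \left(-12\right) 9 \left(-60 - 99\right) = \left(-108\right) \left(-159\right) = 17172$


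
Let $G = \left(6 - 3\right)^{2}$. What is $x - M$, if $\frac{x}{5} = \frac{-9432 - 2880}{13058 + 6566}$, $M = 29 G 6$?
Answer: $- \frac{3849093}{2453} \approx -1569.1$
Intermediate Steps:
$G = 9$ ($G = 3^{2} = 9$)
$M = 1566$ ($M = 29 \cdot 9 \cdot 6 = 261 \cdot 6 = 1566$)
$x = - \frac{7695}{2453}$ ($x = 5 \frac{-9432 - 2880}{13058 + 6566} = 5 \left(- \frac{12312}{19624}\right) = 5 \left(\left(-12312\right) \frac{1}{19624}\right) = 5 \left(- \frac{1539}{2453}\right) = - \frac{7695}{2453} \approx -3.137$)
$x - M = - \frac{7695}{2453} - 1566 = - \frac{3849093}{2453}$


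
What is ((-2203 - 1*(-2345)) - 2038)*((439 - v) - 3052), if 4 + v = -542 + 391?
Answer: 4660368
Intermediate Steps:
v = -155 (v = -4 + (-542 + 391) = -4 - 151 = -155)
((-2203 - 1*(-2345)) - 2038)*((439 - v) - 3052) = ((-2203 - 1*(-2345)) - 2038)*((439 - 1*(-155)) - 3052) = ((-2203 + 2345) - 2038)*((439 + 155) - 3052) = (142 - 2038)*(594 - 3052) = -1896*(-2458) = 4660368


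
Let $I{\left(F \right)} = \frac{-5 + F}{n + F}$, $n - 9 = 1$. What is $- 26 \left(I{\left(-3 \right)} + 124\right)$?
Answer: $- \frac{22360}{7} \approx -3194.3$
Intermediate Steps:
$n = 10$ ($n = 9 + 1 = 10$)
$I{\left(F \right)} = \frac{-5 + F}{10 + F}$
$- 26 \left(I{\left(-3 \right)} + 124\right) = - 26 \left(\frac{-5 - 3}{10 - 3} + 124\right) = - 26 \left(\frac{1}{7} \left(-8\right) + 124\right) = - 26 \left(- \frac{8}{7} + 124\right) = \left(-26\right) \frac{860}{7} = - \frac{22360}{7}$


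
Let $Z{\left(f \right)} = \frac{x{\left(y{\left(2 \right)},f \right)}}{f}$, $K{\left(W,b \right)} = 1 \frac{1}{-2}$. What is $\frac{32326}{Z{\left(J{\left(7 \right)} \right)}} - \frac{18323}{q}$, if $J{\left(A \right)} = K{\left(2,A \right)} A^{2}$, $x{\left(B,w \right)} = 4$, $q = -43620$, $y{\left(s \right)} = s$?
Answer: $- \frac{2159149978}{10905} \approx -1.98 \cdot 10^{5}$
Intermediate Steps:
$K{\left(W,b \right)} = - \frac{1}{2}$ ($K{\left(W,b \right)} = 1 \left(- \frac{1}{2}\right) = - \frac{1}{2}$)
$J{\left(A \right)} = - \frac{A^{2}}{2}$
$Z{\left(f \right)} = \frac{4}{f}$
$\frac{32326}{Z{\left(J{\left(7 \right)} \right)}} - \frac{18323}{q} = \frac{32326}{4 \frac{1}{\left(- \frac{1}{2}\right) 7^{2}}} - \frac{18323}{-43620} = \frac{32326}{4 \frac{1}{\left(- \frac{1}{2}\right) 49}} - - \frac{18323}{43620} = \frac{32326}{4 \frac{1}{- \frac{49}{2}}} + \frac{18323}{43620} = \frac{32326}{4 \left(- \frac{2}{49}\right)} + \frac{18323}{43620} = \frac{32326}{- \frac{8}{49}} + \frac{18323}{43620} = 32326 \left(- \frac{49}{8}\right) + \frac{18323}{43620} = - \frac{791987}{4} + \frac{18323}{43620} = - \frac{2159149978}{10905}$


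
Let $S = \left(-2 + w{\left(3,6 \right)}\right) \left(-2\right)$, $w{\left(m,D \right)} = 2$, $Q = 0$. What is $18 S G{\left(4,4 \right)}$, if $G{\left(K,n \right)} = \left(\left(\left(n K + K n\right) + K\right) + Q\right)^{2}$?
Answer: $0$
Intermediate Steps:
$S = 0$ ($S = \left(-2 + 2\right) \left(-2\right) = 0 \left(-2\right) = 0$)
$G{\left(K,n \right)} = \left(K + 2 K n\right)^{2}$ ($G{\left(K,n \right)} = \left(\left(\left(n K + K n\right) + K\right) + 0\right)^{2} = \left(\left(\left(K n + K n\right) + K\right) + 0\right)^{2} = \left(\left(2 K n + K\right) + 0\right)^{2} = \left(\left(K + 2 K n\right) + 0\right)^{2} = \left(K + 2 K n\right)^{2}$)
$18 S G{\left(4,4 \right)} = 18 \cdot 0 \cdot 4^{2} \left(1 + 2 \cdot 4\right)^{2} = 0 \cdot 16 \left(1 + 8\right)^{2} = 0 \cdot 16 \cdot 9^{2} = 0 \cdot 16 \cdot 81 = 0 \cdot 1296 = 0$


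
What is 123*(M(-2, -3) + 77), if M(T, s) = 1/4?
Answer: 38007/4 ≈ 9501.8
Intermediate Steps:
M(T, s) = 1/4
123*(M(-2, -3) + 77) = 123*(1/4 + 77) = 123*(309/4) = 38007/4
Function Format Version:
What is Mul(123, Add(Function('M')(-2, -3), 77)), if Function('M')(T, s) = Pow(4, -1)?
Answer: Rational(38007, 4) ≈ 9501.8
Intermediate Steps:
Function('M')(T, s) = Rational(1, 4)
Mul(123, Add(Function('M')(-2, -3), 77)) = Mul(123, Add(Rational(1, 4), 77)) = Mul(123, Rational(309, 4)) = Rational(38007, 4)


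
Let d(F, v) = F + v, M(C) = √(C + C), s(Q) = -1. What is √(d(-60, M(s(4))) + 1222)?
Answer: √(1162 + I*√2) ≈ 34.088 + 0.0207*I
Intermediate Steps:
M(C) = √2*√C (M(C) = √(2*C) = √2*√C)
√(d(-60, M(s(4))) + 1222) = √((-60 + √2*√(-1)) + 1222) = √((-60 + √2*I) + 1222) = √((-60 + I*√2) + 1222) = √(1162 + I*√2)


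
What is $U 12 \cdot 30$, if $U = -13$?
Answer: $-4680$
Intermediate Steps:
$U 12 \cdot 30 = \left(-13\right) 12 \cdot 30 = \left(-156\right) 30 = -4680$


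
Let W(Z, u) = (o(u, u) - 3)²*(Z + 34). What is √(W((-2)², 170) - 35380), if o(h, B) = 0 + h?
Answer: √1024402 ≈ 1012.1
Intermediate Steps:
o(h, B) = h
W(Z, u) = (-3 + u)²*(34 + Z) (W(Z, u) = (u - 3)²*(Z + 34) = (-3 + u)²*(34 + Z))
√(W((-2)², 170) - 35380) = √((-3 + 170)²*(34 + (-2)²) - 35380) = √(167²*(34 + 4) - 35380) = √(27889*38 - 35380) = √(1059782 - 35380) = √1024402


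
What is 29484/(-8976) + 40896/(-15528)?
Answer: -2864271/483956 ≈ -5.9185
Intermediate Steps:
29484/(-8976) + 40896/(-15528) = 29484*(-1/8976) + 40896*(-1/15528) = -2457/748 - 1704/647 = -2864271/483956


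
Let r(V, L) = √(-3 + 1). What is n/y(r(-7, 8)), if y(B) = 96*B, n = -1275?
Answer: 425*I*√2/64 ≈ 9.3913*I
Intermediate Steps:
r(V, L) = I*√2 (r(V, L) = √(-2) = I*√2)
n/y(r(-7, 8)) = -1275*(-I*√2/192) = -(-425)*I*√2/64 = 425*I*√2/64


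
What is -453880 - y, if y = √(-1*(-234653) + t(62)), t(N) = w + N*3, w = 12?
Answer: -453880 - √234851 ≈ -4.5436e+5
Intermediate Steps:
t(N) = 12 + 3*N (t(N) = 12 + N*3 = 12 + 3*N)
y = √234851 (y = √(-1*(-234653) + (12 + 3*62)) = √(234653 + (12 + 186)) = √(234653 + 198) = √234851 ≈ 484.61)
-453880 - y = -453880 - √234851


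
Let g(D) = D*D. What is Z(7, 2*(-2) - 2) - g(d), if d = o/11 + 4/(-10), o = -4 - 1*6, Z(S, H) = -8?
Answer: -29384/3025 ≈ -9.7137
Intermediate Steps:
o = -10 (o = -4 - 6 = -10)
d = -72/55 (d = -10/11 + 4/(-10) = -10*1/11 + 4*(-⅒) = -10/11 - ⅖ = -72/55 ≈ -1.3091)
g(D) = D²
Z(7, 2*(-2) - 2) - g(d) = -8 - (-72/55)² = -8 - 1*5184/3025 = -8 - 5184/3025 = -29384/3025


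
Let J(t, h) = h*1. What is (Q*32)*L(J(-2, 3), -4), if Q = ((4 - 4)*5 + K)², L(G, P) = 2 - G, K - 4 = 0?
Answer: -512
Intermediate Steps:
J(t, h) = h
K = 4 (K = 4 + 0 = 4)
Q = 16 (Q = ((4 - 4)*5 + 4)² = (0*5 + 4)² = (0 + 4)² = 4² = 16)
(Q*32)*L(J(-2, 3), -4) = (16*32)*(2 - 1*3) = 512*(2 - 3) = 512*(-1) = -512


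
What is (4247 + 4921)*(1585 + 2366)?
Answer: 36222768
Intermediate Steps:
(4247 + 4921)*(1585 + 2366) = 9168*3951 = 36222768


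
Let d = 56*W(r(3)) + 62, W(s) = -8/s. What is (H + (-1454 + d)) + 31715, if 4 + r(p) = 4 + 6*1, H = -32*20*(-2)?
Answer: 94585/3 ≈ 31528.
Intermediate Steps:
H = 1280 (H = -640*(-2) = 1280)
r(p) = 6 (r(p) = -4 + (4 + 6*1) = -4 + (4 + 6) = -4 + 10 = 6)
d = -38/3 (d = 56*(-8/6) + 62 = 56*(-8*1/6) + 62 = 56*(-4/3) + 62 = -224/3 + 62 = -38/3 ≈ -12.667)
(H + (-1454 + d)) + 31715 = (1280 + (-1454 - 38/3)) + 31715 = (1280 - 4400/3) + 31715 = -560/3 + 31715 = 94585/3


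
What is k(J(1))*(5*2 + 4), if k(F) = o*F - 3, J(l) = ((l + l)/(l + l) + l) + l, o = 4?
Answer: 126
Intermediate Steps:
J(l) = 1 + 2*l (J(l) = ((2*l)/((2*l)) + l) + l = ((2*l)*(1/(2*l)) + l) + l = (1 + l) + l = 1 + 2*l)
k(F) = -3 + 4*F (k(F) = 4*F - 3 = -3 + 4*F)
k(J(1))*(5*2 + 4) = (-3 + 4*(1 + 2*1))*(5*2 + 4) = (-3 + 4*(1 + 2))*(10 + 4) = (-3 + 4*3)*14 = (-3 + 12)*14 = 9*14 = 126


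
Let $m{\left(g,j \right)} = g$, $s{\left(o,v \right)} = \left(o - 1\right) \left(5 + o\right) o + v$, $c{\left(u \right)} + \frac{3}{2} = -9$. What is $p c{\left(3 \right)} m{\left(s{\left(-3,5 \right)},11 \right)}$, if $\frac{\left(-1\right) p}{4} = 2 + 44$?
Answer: $56028$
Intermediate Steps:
$c{\left(u \right)} = - \frac{21}{2}$ ($c{\left(u \right)} = - \frac{3}{2} - 9 = - \frac{21}{2}$)
$p = -184$ ($p = - 4 \left(2 + 44\right) = \left(-4\right) 46 = -184$)
$s{\left(o,v \right)} = v + o \left(-1 + o\right) \left(5 + o\right)$ ($s{\left(o,v \right)} = \left(-1 + o\right) \left(5 + o\right) o + v = o \left(-1 + o\right) \left(5 + o\right) + v = v + o \left(-1 + o\right) \left(5 + o\right)$)
$p c{\left(3 \right)} m{\left(s{\left(-3,5 \right)},11 \right)} = \left(-184\right) \left(- \frac{21}{2}\right) \left(5 + \left(-3\right)^{3} - -15 + 4 \left(-3\right)^{2}\right) = 1932 \left(5 - 27 + 15 + 4 \cdot 9\right) = 1932 \left(5 - 27 + 15 + 36\right) = 1932 \cdot 29 = 56028$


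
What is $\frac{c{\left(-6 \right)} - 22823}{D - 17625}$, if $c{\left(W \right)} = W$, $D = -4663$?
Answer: $\frac{22829}{22288} \approx 1.0243$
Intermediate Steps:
$\frac{c{\left(-6 \right)} - 22823}{D - 17625} = \frac{-6 - 22823}{-4663 - 17625} = - \frac{22829}{-22288} = \left(-22829\right) \left(- \frac{1}{22288}\right) = \frac{22829}{22288}$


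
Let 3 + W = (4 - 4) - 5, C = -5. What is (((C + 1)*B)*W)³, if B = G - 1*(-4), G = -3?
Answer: 32768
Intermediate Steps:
W = -8 (W = -3 + ((4 - 4) - 5) = -3 + (0 - 5) = -3 - 5 = -8)
B = 1 (B = -3 - 1*(-4) = -3 + 4 = 1)
(((C + 1)*B)*W)³ = (((-5 + 1)*1)*(-8))³ = (-4*1*(-8))³ = (-4*(-8))³ = 32³ = 32768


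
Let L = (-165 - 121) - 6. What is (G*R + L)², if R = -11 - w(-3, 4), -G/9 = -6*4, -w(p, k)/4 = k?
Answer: 620944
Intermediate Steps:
w(p, k) = -4*k
G = 216 (G = -(-54)*4 = -9*(-24) = 216)
L = -292 (L = -286 - 6 = -292)
R = 5 (R = -11 - (-4)*4 = -11 - 1*(-16) = -11 + 16 = 5)
(G*R + L)² = (216*5 - 292)² = (1080 - 292)² = 788² = 620944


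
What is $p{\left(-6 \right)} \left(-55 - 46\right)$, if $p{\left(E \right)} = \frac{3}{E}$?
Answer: $\frac{101}{2} \approx 50.5$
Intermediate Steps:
$p{\left(-6 \right)} \left(-55 - 46\right) = \frac{3}{-6} \left(-55 - 46\right) = 3 \left(- \frac{1}{6}\right) \left(-55 - 46\right) = \left(- \frac{1}{2}\right) \left(-101\right) = \frac{101}{2}$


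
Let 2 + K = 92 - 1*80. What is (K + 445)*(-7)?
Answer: -3185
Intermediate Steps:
K = 10 (K = -2 + (92 - 1*80) = -2 + (92 - 80) = -2 + 12 = 10)
(K + 445)*(-7) = (10 + 445)*(-7) = 455*(-7) = -3185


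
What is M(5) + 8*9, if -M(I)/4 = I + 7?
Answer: 24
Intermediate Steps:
M(I) = -28 - 4*I (M(I) = -4*(I + 7) = -4*(7 + I) = -28 - 4*I)
M(5) + 8*9 = (-28 - 4*5) + 8*9 = (-28 - 20) + 72 = -48 + 72 = 24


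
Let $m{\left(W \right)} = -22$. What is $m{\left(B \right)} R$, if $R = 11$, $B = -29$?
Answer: $-242$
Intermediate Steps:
$m{\left(B \right)} R = \left(-22\right) 11 = -242$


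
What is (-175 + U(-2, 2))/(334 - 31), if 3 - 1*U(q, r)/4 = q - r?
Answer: -49/101 ≈ -0.48515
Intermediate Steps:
U(q, r) = 12 - 4*q + 4*r (U(q, r) = 12 - 4*(q - r) = 12 + (-4*q + 4*r) = 12 - 4*q + 4*r)
(-175 + U(-2, 2))/(334 - 31) = (-175 + (12 - 4*(-2) + 4*2))/(334 - 31) = (-175 + (12 + 8 + 8))/303 = (-175 + 28)*(1/303) = -147*1/303 = -49/101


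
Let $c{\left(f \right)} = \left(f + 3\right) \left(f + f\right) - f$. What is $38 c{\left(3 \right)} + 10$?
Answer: $1264$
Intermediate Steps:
$c{\left(f \right)} = - f + 2 f \left(3 + f\right)$ ($c{\left(f \right)} = \left(3 + f\right) 2 f - f = 2 f \left(3 + f\right) - f = - f + 2 f \left(3 + f\right)$)
$38 c{\left(3 \right)} + 10 = 38 \cdot 3 \left(5 + 2 \cdot 3\right) + 10 = 38 \cdot 3 \left(5 + 6\right) + 10 = 38 \cdot 3 \cdot 11 + 10 = 38 \cdot 33 + 10 = 1254 + 10 = 1264$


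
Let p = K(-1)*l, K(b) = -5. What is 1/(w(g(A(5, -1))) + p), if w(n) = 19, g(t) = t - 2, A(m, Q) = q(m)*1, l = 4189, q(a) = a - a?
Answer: -1/20926 ≈ -4.7787e-5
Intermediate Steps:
q(a) = 0
A(m, Q) = 0 (A(m, Q) = 0*1 = 0)
g(t) = -2 + t
p = -20945 (p = -5*4189 = -20945)
1/(w(g(A(5, -1))) + p) = 1/(19 - 20945) = 1/(-20926) = -1/20926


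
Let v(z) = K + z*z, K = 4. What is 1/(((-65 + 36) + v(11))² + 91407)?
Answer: 1/100623 ≈ 9.9381e-6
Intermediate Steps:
v(z) = 4 + z² (v(z) = 4 + z*z = 4 + z²)
1/(((-65 + 36) + v(11))² + 91407) = 1/(((-65 + 36) + (4 + 11²))² + 91407) = 1/((-29 + (4 + 121))² + 91407) = 1/((-29 + 125)² + 91407) = 1/(96² + 91407) = 1/(9216 + 91407) = 1/100623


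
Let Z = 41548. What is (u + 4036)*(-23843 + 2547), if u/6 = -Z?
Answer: 5222886592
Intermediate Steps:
u = -249288 (u = 6*(-1*41548) = 6*(-41548) = -249288)
(u + 4036)*(-23843 + 2547) = (-249288 + 4036)*(-23843 + 2547) = -245252*(-21296) = 5222886592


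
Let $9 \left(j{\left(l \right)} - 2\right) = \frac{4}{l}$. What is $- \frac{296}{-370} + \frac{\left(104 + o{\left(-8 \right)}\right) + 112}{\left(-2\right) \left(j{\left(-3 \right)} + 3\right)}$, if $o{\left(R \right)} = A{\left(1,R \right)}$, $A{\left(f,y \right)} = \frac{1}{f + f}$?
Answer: $- \frac{56359}{2620} \approx -21.511$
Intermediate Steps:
$A{\left(f,y \right)} = \frac{1}{2 f}$
$o{\left(R \right)} = \frac{1}{2}$ ($o{\left(R \right)} = \frac{1}{2 \cdot 1} = \frac{1}{2} \cdot 1 = \frac{1}{2}$)
$j{\left(l \right)} = 2 + \frac{4}{9 l}$ ($j{\left(l \right)} = 2 + \frac{4 \frac{1}{l}}{9} = 2 + \frac{4}{9 l}$)
$- \frac{296}{-370} + \frac{\left(104 + o{\left(-8 \right)}\right) + 112}{\left(-2\right) \left(j{\left(-3 \right)} + 3\right)} = - \frac{296}{-370} + \frac{\left(104 + \frac{1}{2}\right) + 112}{\left(-2\right) \left(\left(2 + \frac{4}{9 \left(-3\right)}\right) + 3\right)} = \left(-296\right) \left(- \frac{1}{370}\right) + \frac{\frac{209}{2} + 112}{\left(-2\right) \left(\left(2 + \frac{4}{9} \left(- \frac{1}{3}\right)\right) + 3\right)} = \frac{4}{5} + \frac{433}{2 \left(- 2 \left(\left(2 - \frac{4}{27}\right) + 3\right)\right)} = \frac{4}{5} + \frac{433}{2 \left(- 2 \left(\frac{50}{27} + 3\right)\right)} = \frac{4}{5} + \frac{433}{2 \left(\left(-2\right) \frac{131}{27}\right)} = \frac{4}{5} + \frac{433}{2 \left(- \frac{262}{27}\right)} = \frac{4}{5} + \frac{433}{2} \left(- \frac{27}{262}\right) = \frac{4}{5} - \frac{11691}{524} = - \frac{56359}{2620}$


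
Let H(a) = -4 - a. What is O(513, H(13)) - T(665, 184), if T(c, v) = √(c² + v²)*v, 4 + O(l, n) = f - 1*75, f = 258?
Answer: 179 - 184*√476081 ≈ -1.2678e+5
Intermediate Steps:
O(l, n) = 179 (O(l, n) = -4 + (258 - 1*75) = -4 + (258 - 75) = -4 + 183 = 179)
T(c, v) = v*√(c² + v²)
O(513, H(13)) - T(665, 184) = 179 - 184*√(665² + 184²) = 179 - 184*√(442225 + 33856) = 179 - 184*√476081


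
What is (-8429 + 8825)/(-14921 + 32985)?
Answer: 99/4516 ≈ 0.021922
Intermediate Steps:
(-8429 + 8825)/(-14921 + 32985) = 396/18064 = 396*(1/18064) = 99/4516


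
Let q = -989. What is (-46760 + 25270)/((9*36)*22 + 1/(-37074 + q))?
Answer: -116853410/38759009 ≈ -3.0149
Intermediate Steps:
(-46760 + 25270)/((9*36)*22 + 1/(-37074 + q)) = (-46760 + 25270)/((9*36)*22 + 1/(-37074 - 989)) = -21490/(324*22 + 1/(-38063)) = -21490/(7128 - 1/38063) = -21490/271313063/38063 = -21490*38063/271313063 = -116853410/38759009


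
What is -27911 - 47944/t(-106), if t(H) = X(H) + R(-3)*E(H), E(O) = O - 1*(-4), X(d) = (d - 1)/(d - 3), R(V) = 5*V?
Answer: -4662929843/166877 ≈ -27942.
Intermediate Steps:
X(d) = (-1 + d)/(-3 + d)
E(O) = 4 + O (E(O) = O + 4 = 4 + O)
t(H) = -60 - 15*H + (-1 + H)/(-3 + H) (t(H) = (-1 + H)/(-3 + H) + (5*(-3))*(4 + H) = (-1 + H)/(-3 + H) - 15*(4 + H) = (-1 + H)/(-3 + H) + (-60 - 15*H) = -60 - 15*H + (-1 + H)/(-3 + H))
-27911 - 47944/t(-106) = -27911 - 47944/((179 - 15*(-106)**2 - 14*(-106))/(-3 - 106)) = -27911 - 47944/((179 - 15*11236 + 1484)/(-109)) = -27911 - 47944/((-(179 - 168540 + 1484)/109)) = -27911 - 47944/((-1/109*(-166877))) = -27911 - 47944/166877/109 = -27911 - 47944*109/166877 = -27911 - 1*5225896/166877 = -27911 - 5225896/166877 = -4662929843/166877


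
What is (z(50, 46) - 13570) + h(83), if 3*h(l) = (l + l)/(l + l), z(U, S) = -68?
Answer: -40913/3 ≈ -13638.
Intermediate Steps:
h(l) = ⅓ (h(l) = ((l + l)/(l + l))/3 = ((2*l)/((2*l)))/3 = ((2*l)*(1/(2*l)))/3 = (⅓)*1 = ⅓)
(z(50, 46) - 13570) + h(83) = (-68 - 13570) + ⅓ = -13638 + ⅓ = -40913/3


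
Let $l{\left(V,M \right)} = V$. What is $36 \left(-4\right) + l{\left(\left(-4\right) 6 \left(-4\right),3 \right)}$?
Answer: $-48$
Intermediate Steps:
$36 \left(-4\right) + l{\left(\left(-4\right) 6 \left(-4\right),3 \right)} = 36 \left(-4\right) + \left(-4\right) 6 \left(-4\right) = -144 - -96 = -144 + 96 = -48$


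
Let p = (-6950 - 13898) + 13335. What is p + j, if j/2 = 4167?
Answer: 821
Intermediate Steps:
j = 8334 (j = 2*4167 = 8334)
p = -7513 (p = -20848 + 13335 = -7513)
p + j = -7513 + 8334 = 821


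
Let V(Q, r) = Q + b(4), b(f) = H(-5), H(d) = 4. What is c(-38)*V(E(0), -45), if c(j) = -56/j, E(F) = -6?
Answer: -56/19 ≈ -2.9474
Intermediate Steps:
b(f) = 4
V(Q, r) = 4 + Q (V(Q, r) = Q + 4 = 4 + Q)
c(-38)*V(E(0), -45) = (-56/(-38))*(4 - 6) = -56*(-1/38)*(-2) = (28/19)*(-2) = -56/19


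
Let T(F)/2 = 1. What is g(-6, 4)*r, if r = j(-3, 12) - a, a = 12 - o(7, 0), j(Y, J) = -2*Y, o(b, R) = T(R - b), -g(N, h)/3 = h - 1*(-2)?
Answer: 72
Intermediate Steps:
g(N, h) = -6 - 3*h (g(N, h) = -3*(h - 1*(-2)) = -3*(h + 2) = -3*(2 + h) = -6 - 3*h)
T(F) = 2 (T(F) = 2*1 = 2)
o(b, R) = 2
a = 10 (a = 12 - 1*2 = 12 - 2 = 10)
r = -4 (r = -2*(-3) - 1*10 = 6 - 10 = -4)
g(-6, 4)*r = (-6 - 3*4)*(-4) = (-6 - 12)*(-4) = -18*(-4) = 72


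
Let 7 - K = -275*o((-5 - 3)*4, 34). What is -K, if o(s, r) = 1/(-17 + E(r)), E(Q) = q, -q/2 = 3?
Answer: 114/23 ≈ 4.9565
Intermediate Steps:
q = -6 (q = -2*3 = -6)
E(Q) = -6
o(s, r) = -1/23 (o(s, r) = 1/(-17 - 6) = 1/(-23) = -1/23)
K = -114/23 (K = 7 - (-275)*(-1)/23 = 7 - 1*275/23 = 7 - 275/23 = -114/23 ≈ -4.9565)
-K = -1*(-114/23) = 114/23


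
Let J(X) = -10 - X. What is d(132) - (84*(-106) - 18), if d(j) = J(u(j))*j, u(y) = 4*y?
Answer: -62094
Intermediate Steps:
d(j) = j*(-10 - 4*j) (d(j) = (-10 - 4*j)*j = j*(-10 - 4*j))
d(132) - (84*(-106) - 18) = -2*132*(5 + 2*132) - (84*(-106) - 18) = -2*132*(5 + 264) - (-8904 - 18) = -2*132*269 - 1*(-8922) = -71016 + 8922 = -62094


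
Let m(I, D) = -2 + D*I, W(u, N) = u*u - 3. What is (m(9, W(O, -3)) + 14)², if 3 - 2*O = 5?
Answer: 36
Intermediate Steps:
O = -1 (O = 3/2 - ½*5 = 3/2 - 5/2 = -1)
W(u, N) = -3 + u² (W(u, N) = u² - 3 = -3 + u²)
(m(9, W(O, -3)) + 14)² = ((-2 + (-3 + (-1)²)*9) + 14)² = ((-2 + (-3 + 1)*9) + 14)² = ((-2 - 2*9) + 14)² = ((-2 - 18) + 14)² = (-20 + 14)² = (-6)² = 36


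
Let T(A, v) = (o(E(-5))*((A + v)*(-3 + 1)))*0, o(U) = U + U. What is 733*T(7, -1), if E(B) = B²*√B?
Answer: 0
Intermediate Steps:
E(B) = B^(5/2)
o(U) = 2*U
T(A, v) = 0 (T(A, v) = ((2*(-5)^(5/2))*((A + v)*(-3 + 1)))*0 = ((2*(25*I*√5))*((A + v)*(-2)))*0 = ((50*I*√5)*(-2*A - 2*v))*0 = (50*I*√5*(-2*A - 2*v))*0 = 0)
733*T(7, -1) = 733*0 = 0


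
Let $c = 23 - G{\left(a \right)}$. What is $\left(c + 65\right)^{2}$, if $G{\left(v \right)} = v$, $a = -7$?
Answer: $9025$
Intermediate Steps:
$c = 30$ ($c = 23 - -7 = 23 + 7 = 30$)
$\left(c + 65\right)^{2} = \left(30 + 65\right)^{2} = 95^{2} = 9025$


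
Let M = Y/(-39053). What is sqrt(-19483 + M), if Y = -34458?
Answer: I*sqrt(606385607377)/5579 ≈ 139.58*I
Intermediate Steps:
M = 34458/39053 (M = -34458/(-39053) = -34458*(-1/39053) = 34458/39053 ≈ 0.88234)
sqrt(-19483 + M) = sqrt(-19483 + 34458/39053) = sqrt(-760835141/39053) = I*sqrt(606385607377)/5579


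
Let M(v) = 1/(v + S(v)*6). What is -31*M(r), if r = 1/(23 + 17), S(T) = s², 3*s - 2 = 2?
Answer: -3720/1283 ≈ -2.8995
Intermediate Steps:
s = 4/3 (s = ⅔ + (⅓)*2 = ⅔ + ⅔ = 4/3 ≈ 1.3333)
S(T) = 16/9 (S(T) = (4/3)² = 16/9)
r = 1/40 ≈ 0.025000
M(v) = 1/(32/3 + v) (M(v) = 1/(v + (16/9)*6) = 1/(v + 32/3) = 1/(32/3 + v))
-31*M(r) = -93/(32 + 3*(1/40)) = -93/(32 + 3/40) = -93/1283/40 = -93*40/1283 = -31*120/1283 = -3720/1283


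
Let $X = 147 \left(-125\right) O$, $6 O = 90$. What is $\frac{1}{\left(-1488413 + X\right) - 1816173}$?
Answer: $- \frac{1}{3580211} \approx -2.7931 \cdot 10^{-7}$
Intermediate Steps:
$O = 15$ ($O = \frac{1}{6} \cdot 90 = 15$)
$X = -275625$ ($X = 147 \left(-125\right) 15 = \left(-18375\right) 15 = -275625$)
$\frac{1}{\left(-1488413 + X\right) - 1816173} = \frac{1}{\left(-1488413 - 275625\right) - 1816173} = \frac{1}{-1764038 - 1816173} = \frac{1}{-3580211} = - \frac{1}{3580211}$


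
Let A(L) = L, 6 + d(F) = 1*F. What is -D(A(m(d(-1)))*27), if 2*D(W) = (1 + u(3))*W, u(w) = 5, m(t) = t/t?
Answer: -81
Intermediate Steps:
d(F) = -6 + F (d(F) = -6 + 1*F = -6 + F)
m(t) = 1
D(W) = 3*W (D(W) = ((1 + 5)*W)/2 = (6*W)/2 = 3*W)
-D(A(m(d(-1)))*27) = -3*1*27 = -3*27 = -1*81 = -81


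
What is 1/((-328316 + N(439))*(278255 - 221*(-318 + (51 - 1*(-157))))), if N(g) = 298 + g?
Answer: -1/99113940135 ≈ -1.0089e-11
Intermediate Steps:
1/((-328316 + N(439))*(278255 - 221*(-318 + (51 - 1*(-157))))) = 1/((-328316 + (298 + 439))*(278255 - 221*(-318 + (51 - 1*(-157))))) = 1/((-328316 + 737)*(278255 - 221*(-318 + (51 + 157)))) = 1/(-327579*(278255 - 221*(-318 + 208))) = 1/(-327579*(278255 - 221*(-110))) = 1/(-327579*(278255 + 24310)) = 1/(-327579*302565) = 1/(-99113940135) = -1/99113940135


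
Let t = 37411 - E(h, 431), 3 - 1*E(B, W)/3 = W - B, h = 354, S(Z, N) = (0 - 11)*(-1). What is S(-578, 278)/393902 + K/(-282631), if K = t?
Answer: -14820605025/111328916162 ≈ -0.13312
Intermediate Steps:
S(Z, N) = 11 (S(Z, N) = -11*(-1) = 11)
E(B, W) = 9 - 3*W + 3*B (E(B, W) = 9 - 3*(W - B) = 9 + (-3*W + 3*B) = 9 - 3*W + 3*B)
t = 37633 (t = 37411 - (9 - 3*431 + 3*354) = 37411 - (9 - 1293 + 1062) = 37411 - 1*(-222) = 37411 + 222 = 37633)
K = 37633
S(-578, 278)/393902 + K/(-282631) = 11/393902 + 37633/(-282631) = 11*(1/393902) + 37633*(-1/282631) = 11/393902 - 37633/282631 = -14820605025/111328916162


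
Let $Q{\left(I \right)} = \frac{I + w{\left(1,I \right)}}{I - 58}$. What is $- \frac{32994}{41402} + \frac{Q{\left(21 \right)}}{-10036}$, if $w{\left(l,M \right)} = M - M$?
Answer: $- \frac{6125429283}{7686943732} \approx -0.79686$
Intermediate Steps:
$w{\left(l,M \right)} = 0$
$Q{\left(I \right)} = \frac{I}{-58 + I}$ ($Q{\left(I \right)} = \frac{I + 0}{I - 58} = \frac{I}{-58 + I}$)
$- \frac{32994}{41402} + \frac{Q{\left(21 \right)}}{-10036} = - \frac{32994}{41402} + \frac{21 \frac{1}{-58 + 21}}{-10036} = \left(-32994\right) \frac{1}{41402} + \frac{21}{-37} \left(- \frac{1}{10036}\right) = - \frac{16497}{20701} + 21 \left(- \frac{1}{37}\right) \left(- \frac{1}{10036}\right) = - \frac{16497}{20701} - - \frac{21}{371332} = - \frac{16497}{20701} + \frac{21}{371332} = - \frac{6125429283}{7686943732}$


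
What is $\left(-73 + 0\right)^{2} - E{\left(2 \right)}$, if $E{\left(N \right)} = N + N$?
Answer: $5325$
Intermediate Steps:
$E{\left(N \right)} = 2 N$
$\left(-73 + 0\right)^{2} - E{\left(2 \right)} = \left(-73 + 0\right)^{2} - 2 \cdot 2 = \left(-73\right)^{2} - 4 = 5329 - 4 = 5325$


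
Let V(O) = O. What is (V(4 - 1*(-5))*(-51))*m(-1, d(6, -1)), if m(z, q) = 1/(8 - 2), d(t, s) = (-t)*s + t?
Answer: -153/2 ≈ -76.500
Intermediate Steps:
d(t, s) = t - s*t (d(t, s) = -s*t + t = t - s*t)
m(z, q) = ⅙ (m(z, q) = 1/6 = ⅙)
(V(4 - 1*(-5))*(-51))*m(-1, d(6, -1)) = ((4 - 1*(-5))*(-51))*(⅙) = ((4 + 5)*(-51))*(⅙) = (9*(-51))*(⅙) = -459*⅙ = -153/2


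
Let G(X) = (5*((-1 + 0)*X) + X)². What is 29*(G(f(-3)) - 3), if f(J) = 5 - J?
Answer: 29609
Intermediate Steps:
G(X) = 16*X² (G(X) = (5*(-X) + X)² = (-5*X + X)² = (-4*X)² = 16*X²)
29*(G(f(-3)) - 3) = 29*(16*(5 - 1*(-3))² - 3) = 29*(16*(5 + 3)² - 3) = 29*(16*8² - 3) = 29*(16*64 - 3) = 29*(1024 - 3) = 29*1021 = 29609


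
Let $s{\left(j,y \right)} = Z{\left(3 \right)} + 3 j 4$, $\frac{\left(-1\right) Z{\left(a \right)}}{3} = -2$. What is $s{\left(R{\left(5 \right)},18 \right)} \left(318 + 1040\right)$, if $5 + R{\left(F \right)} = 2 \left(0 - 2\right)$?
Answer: $-138516$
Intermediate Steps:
$Z{\left(a \right)} = 6$ ($Z{\left(a \right)} = \left(-3\right) \left(-2\right) = 6$)
$R{\left(F \right)} = -9$ ($R{\left(F \right)} = -5 + 2 \left(0 - 2\right) = -5 + 2 \left(-2\right) = -5 - 4 = -9$)
$s{\left(j,y \right)} = 6 + 12 j$ ($s{\left(j,y \right)} = 6 + 3 j 4 = 6 + 3 \cdot 4 j = 6 + 12 j$)
$s{\left(R{\left(5 \right)},18 \right)} \left(318 + 1040\right) = \left(6 + 12 \left(-9\right)\right) \left(318 + 1040\right) = \left(6 - 108\right) 1358 = \left(-102\right) 1358 = -138516$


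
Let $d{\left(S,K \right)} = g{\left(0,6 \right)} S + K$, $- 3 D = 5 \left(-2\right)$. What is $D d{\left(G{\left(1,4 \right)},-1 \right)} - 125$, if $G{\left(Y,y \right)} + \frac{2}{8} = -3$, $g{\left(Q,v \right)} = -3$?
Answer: $- \frac{575}{6} \approx -95.833$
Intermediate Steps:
$D = \frac{10}{3}$ ($D = - \frac{5 \left(-2\right)}{3} = \left(- \frac{1}{3}\right) \left(-10\right) = \frac{10}{3} \approx 3.3333$)
$G{\left(Y,y \right)} = - \frac{13}{4}$ ($G{\left(Y,y \right)} = - \frac{1}{4} - 3 = - \frac{13}{4}$)
$d{\left(S,K \right)} = K - 3 S$ ($d{\left(S,K \right)} = - 3 S + K = K - 3 S$)
$D d{\left(G{\left(1,4 \right)},-1 \right)} - 125 = \frac{10 \left(-1 - - \frac{39}{4}\right)}{3} - 125 = \frac{10 \left(-1 + \frac{39}{4}\right)}{3} - 125 = \frac{10}{3} \cdot \frac{35}{4} - 125 = \frac{175}{6} - 125 = - \frac{575}{6}$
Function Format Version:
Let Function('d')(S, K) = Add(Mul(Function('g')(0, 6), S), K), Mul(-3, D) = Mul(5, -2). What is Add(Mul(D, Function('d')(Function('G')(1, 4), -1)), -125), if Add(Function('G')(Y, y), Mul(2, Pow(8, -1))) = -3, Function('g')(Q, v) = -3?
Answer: Rational(-575, 6) ≈ -95.833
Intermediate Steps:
D = Rational(10, 3) (D = Mul(Rational(-1, 3), Mul(5, -2)) = Mul(Rational(-1, 3), -10) = Rational(10, 3) ≈ 3.3333)
Function('G')(Y, y) = Rational(-13, 4) (Function('G')(Y, y) = Add(Rational(-1, 4), -3) = Rational(-13, 4))
Function('d')(S, K) = Add(K, Mul(-3, S)) (Function('d')(S, K) = Add(Mul(-3, S), K) = Add(K, Mul(-3, S)))
Add(Mul(D, Function('d')(Function('G')(1, 4), -1)), -125) = Add(Mul(Rational(10, 3), Add(-1, Mul(-3, Rational(-13, 4)))), -125) = Add(Mul(Rational(10, 3), Add(-1, Rational(39, 4))), -125) = Add(Mul(Rational(10, 3), Rational(35, 4)), -125) = Add(Rational(175, 6), -125) = Rational(-575, 6)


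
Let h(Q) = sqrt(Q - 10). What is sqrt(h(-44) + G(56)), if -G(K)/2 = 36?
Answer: sqrt(-72 + 3*I*sqrt(6)) ≈ 0.43245 + 8.4963*I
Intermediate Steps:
G(K) = -72 (G(K) = -2*36 = -72)
h(Q) = sqrt(-10 + Q)
sqrt(h(-44) + G(56)) = sqrt(sqrt(-10 - 44) - 72) = sqrt(sqrt(-54) - 72) = sqrt(3*I*sqrt(6) - 72) = sqrt(-72 + 3*I*sqrt(6))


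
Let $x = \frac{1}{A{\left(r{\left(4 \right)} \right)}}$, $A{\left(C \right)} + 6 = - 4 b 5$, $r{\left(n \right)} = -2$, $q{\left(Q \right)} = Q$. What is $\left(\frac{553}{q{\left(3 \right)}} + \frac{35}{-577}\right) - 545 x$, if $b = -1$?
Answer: $\frac{3522269}{24234} \approx 145.34$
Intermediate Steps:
$A{\left(C \right)} = 14$ ($A{\left(C \right)} = -6 + \left(-4\right) \left(-1\right) 5 = -6 + 4 \cdot 5 = -6 + 20 = 14$)
$x = \frac{1}{14} \approx 0.071429$
$\left(\frac{553}{q{\left(3 \right)}} + \frac{35}{-577}\right) - 545 x = \left(\frac{553}{3} + \frac{35}{-577}\right) - \frac{545}{14} = \left(553 \cdot \frac{1}{3} + 35 \left(- \frac{1}{577}\right)\right) - \frac{545}{14} = \left(\frac{553}{3} - \frac{35}{577}\right) - \frac{545}{14} = \frac{318976}{1731} - \frac{545}{14} = \frac{3522269}{24234}$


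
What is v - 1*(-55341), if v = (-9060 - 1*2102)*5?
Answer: -469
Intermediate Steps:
v = -55810 (v = (-9060 - 2102)*5 = -11162*5 = -55810)
v - 1*(-55341) = -55810 - 1*(-55341) = -55810 + 55341 = -469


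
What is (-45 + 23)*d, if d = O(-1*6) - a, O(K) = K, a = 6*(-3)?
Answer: -264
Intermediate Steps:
a = -18
d = 12 (d = -1*6 - 1*(-18) = -6 + 18 = 12)
(-45 + 23)*d = (-45 + 23)*12 = -22*12 = -264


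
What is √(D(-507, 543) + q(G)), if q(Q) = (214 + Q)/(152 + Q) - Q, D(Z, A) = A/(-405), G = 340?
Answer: I*√4632397710/3690 ≈ 18.445*I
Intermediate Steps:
D(Z, A) = -A/405 (D(Z, A) = A*(-1/405) = -A/405)
q(Q) = -Q + (214 + Q)/(152 + Q) (q(Q) = (214 + Q)/(152 + Q) - Q = -Q + (214 + Q)/(152 + Q))
√(D(-507, 543) + q(G)) = √(-1/405*543 + (214 - 1*340² - 151*340)/(152 + 340)) = √(-181/135 + (214 - 1*115600 - 51340)/492) = √(-181/135 + (214 - 115600 - 51340)/492) = √(-181/135 + (1/492)*(-166726)) = √(-181/135 - 83363/246) = √(-3766177/11070) = I*√4632397710/3690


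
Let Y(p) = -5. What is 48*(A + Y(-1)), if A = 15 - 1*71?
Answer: -2928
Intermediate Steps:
A = -56 (A = 15 - 71 = -56)
48*(A + Y(-1)) = 48*(-56 - 5) = 48*(-61) = -2928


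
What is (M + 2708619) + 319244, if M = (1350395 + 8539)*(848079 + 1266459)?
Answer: 2873520610355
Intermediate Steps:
M = 2873517582492 (M = 1358934*2114538 = 2873517582492)
(M + 2708619) + 319244 = (2873517582492 + 2708619) + 319244 = 2873520291111 + 319244 = 2873520610355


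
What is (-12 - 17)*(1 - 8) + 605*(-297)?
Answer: -179482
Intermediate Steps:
(-12 - 17)*(1 - 8) + 605*(-297) = -29*(-7) - 179685 = 203 - 179685 = -179482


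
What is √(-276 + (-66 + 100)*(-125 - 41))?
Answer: 4*I*√370 ≈ 76.942*I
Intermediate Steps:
√(-276 + (-66 + 100)*(-125 - 41)) = √(-276 + 34*(-166)) = √(-276 - 5644) = √(-5920) = 4*I*√370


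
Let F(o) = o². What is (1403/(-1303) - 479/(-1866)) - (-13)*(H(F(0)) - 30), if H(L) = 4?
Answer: -823806385/2431398 ≈ -338.82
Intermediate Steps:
(1403/(-1303) - 479/(-1866)) - (-13)*(H(F(0)) - 30) = (1403/(-1303) - 479/(-1866)) - (-13)*(4 - 30) = (1403*(-1/1303) - 479*(-1/1866)) - (-13)*(-26) = (-1403/1303 + 479/1866) - 1*338 = -1993861/2431398 - 338 = -823806385/2431398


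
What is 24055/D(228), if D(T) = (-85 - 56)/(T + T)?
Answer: -3656360/47 ≈ -77795.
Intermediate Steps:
D(T) = -141/(2*T) (D(T) = -141*1/(2*T) = -141/(2*T))
24055/D(228) = 24055/((-141/2/228)) = 24055/((-141/2*1/228)) = 24055/(-47/152) = 24055*(-152/47) = -3656360/47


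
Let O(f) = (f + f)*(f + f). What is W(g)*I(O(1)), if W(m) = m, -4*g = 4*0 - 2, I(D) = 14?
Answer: 7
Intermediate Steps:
O(f) = 4*f² (O(f) = (2*f)*(2*f) = 4*f²)
g = ½ (g = -(4*0 - 2)/4 = -(0 - 2)/4 = -¼*(-2) = ½ ≈ 0.50000)
W(g)*I(O(1)) = (½)*14 = 7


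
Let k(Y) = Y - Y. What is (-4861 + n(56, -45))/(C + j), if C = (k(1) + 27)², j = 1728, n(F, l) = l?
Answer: -4906/2457 ≈ -1.9967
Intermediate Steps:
k(Y) = 0
C = 729 (C = (0 + 27)² = 27² = 729)
(-4861 + n(56, -45))/(C + j) = (-4861 - 45)/(729 + 1728) = -4906/2457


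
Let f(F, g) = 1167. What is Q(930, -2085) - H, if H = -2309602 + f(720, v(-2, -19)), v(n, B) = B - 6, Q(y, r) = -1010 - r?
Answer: 2309510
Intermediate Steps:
v(n, B) = -6 + B
H = -2308435 (H = -2309602 + 1167 = -2308435)
Q(930, -2085) - H = (-1010 - 1*(-2085)) - 1*(-2308435) = (-1010 + 2085) + 2308435 = 1075 + 2308435 = 2309510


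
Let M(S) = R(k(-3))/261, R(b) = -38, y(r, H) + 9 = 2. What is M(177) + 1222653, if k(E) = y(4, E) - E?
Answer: 319112395/261 ≈ 1.2227e+6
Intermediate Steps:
y(r, H) = -7 (y(r, H) = -9 + 2 = -7)
k(E) = -7 - E
M(S) = -38/261
M(177) + 1222653 = -38/261 + 1222653 = 319112395/261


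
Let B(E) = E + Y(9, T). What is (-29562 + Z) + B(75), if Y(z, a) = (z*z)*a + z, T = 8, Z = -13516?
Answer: -42346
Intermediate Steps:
Y(z, a) = z + a*z² (Y(z, a) = z²*a + z = a*z² + z = z + a*z²)
B(E) = 657 + E (B(E) = E + 9*(1 + 8*9) = E + 9*(1 + 72) = E + 9*73 = E + 657 = 657 + E)
(-29562 + Z) + B(75) = (-29562 - 13516) + (657 + 75) = -43078 + 732 = -42346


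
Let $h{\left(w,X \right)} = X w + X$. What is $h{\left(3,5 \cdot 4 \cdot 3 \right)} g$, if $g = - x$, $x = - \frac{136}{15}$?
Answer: $2176$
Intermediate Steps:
$h{\left(w,X \right)} = X + X w$
$x = - \frac{136}{15}$ ($x = \left(-136\right) \frac{1}{15} = - \frac{136}{15} \approx -9.0667$)
$g = \frac{136}{15}$ ($g = \left(-1\right) \left(- \frac{136}{15}\right) = \frac{136}{15} \approx 9.0667$)
$h{\left(3,5 \cdot 4 \cdot 3 \right)} g = 5 \cdot 4 \cdot 3 \left(1 + 3\right) \frac{136}{15} = 20 \cdot 3 \cdot 4 \cdot \frac{136}{15} = 60 \cdot 4 \cdot \frac{136}{15} = 240 \cdot \frac{136}{15} = 2176$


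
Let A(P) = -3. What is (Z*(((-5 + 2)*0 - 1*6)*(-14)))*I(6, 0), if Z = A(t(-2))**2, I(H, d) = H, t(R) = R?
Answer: 4536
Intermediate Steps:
Z = 9 (Z = (-3)**2 = 9)
(Z*(((-5 + 2)*0 - 1*6)*(-14)))*I(6, 0) = (9*(((-5 + 2)*0 - 1*6)*(-14)))*6 = (9*((-3*0 - 6)*(-14)))*6 = (9*((0 - 6)*(-14)))*6 = (9*(-6*(-14)))*6 = (9*84)*6 = 756*6 = 4536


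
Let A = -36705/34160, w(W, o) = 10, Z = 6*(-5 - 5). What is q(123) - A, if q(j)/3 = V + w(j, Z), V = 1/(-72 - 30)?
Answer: 3605701/116144 ≈ 31.045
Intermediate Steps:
Z = -60 (Z = 6*(-10) = -60)
A = -7341/6832 (A = -36705*1/34160 = -7341/6832 ≈ -1.0745)
V = -1/102 (V = 1/(-102) = -1/102 ≈ -0.0098039)
q(j) = 1019/34 (q(j) = 3*(-1/102 + 10) = 3*(1019/102) = 1019/34)
q(123) - A = 1019/34 - 1*(-7341/6832) = 1019/34 + 7341/6832 = 3605701/116144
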